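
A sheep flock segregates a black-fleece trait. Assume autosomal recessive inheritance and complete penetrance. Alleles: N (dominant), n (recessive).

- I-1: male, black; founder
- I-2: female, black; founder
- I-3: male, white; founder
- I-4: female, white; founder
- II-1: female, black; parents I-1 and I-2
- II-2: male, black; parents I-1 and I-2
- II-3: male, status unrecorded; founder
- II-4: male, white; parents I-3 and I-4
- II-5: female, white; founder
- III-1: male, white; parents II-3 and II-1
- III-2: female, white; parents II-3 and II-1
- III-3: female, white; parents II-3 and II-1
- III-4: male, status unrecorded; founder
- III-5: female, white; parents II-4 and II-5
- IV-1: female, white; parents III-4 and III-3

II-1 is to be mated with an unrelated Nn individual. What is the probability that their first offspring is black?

1/2

II-1 is black, so II-1 is nn.
The cross gives 1/2 Nn : 1/2 nn, so P(offspring is black) = 1/2.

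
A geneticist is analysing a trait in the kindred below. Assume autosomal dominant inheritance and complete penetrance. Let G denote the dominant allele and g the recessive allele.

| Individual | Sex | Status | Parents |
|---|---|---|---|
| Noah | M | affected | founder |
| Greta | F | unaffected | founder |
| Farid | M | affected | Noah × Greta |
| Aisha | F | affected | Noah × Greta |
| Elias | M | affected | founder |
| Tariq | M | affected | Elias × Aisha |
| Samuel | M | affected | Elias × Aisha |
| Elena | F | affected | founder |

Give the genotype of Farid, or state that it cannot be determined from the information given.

Gg

From phenotype alone, Farid is GG or Gg.
Farid is affected so carries G and received g from Greta (gg), so Farid is Gg.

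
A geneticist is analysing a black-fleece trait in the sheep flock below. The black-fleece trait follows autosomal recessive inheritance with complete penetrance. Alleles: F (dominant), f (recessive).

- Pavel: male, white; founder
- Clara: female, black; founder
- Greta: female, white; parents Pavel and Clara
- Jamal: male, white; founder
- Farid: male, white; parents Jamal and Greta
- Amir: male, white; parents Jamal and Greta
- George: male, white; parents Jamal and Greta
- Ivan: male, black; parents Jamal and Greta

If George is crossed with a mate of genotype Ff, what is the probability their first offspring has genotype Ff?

1/2

Jamal is white so carries F and passed f to Ivan (ff), so Jamal is Ff.
Greta is white so carries F and received f from Clara (ff), so Greta is Ff.
George is a white offspring of Jamal (Ff) × Greta (Ff), whose cross gives 1/4 FF : 1/2 Ff : 1/4 ff; conditioning on being white, George is FF with probability 1/3, Ff with probability 2/3.
Summing over parental genotype combinations, P(offspring has genotype Ff) = 1/3·1/2 + 2/3·1/2 = 1/2.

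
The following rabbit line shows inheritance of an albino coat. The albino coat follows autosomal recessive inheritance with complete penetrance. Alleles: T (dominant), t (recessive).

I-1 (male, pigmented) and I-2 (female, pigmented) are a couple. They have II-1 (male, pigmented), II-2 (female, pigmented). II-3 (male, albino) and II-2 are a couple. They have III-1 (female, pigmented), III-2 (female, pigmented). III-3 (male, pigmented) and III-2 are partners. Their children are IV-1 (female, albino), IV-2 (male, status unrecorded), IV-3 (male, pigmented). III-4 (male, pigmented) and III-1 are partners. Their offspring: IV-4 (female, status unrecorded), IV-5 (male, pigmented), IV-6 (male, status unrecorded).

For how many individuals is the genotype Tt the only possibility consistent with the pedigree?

Obligate heterozygotes: III-1 is pigmented so carries T and received t from II-3 (tt), so III-1 is Tt; III-2 is pigmented so carries T and received t from II-3 (tt), so III-2 is Tt; III-3 is pigmented so carries T and passed t to IV-1 (tt), so III-3 is Tt.
Every other individual is either homozygous by phenotype or has at least one consistent homozygous assignment, so the count is 3.

3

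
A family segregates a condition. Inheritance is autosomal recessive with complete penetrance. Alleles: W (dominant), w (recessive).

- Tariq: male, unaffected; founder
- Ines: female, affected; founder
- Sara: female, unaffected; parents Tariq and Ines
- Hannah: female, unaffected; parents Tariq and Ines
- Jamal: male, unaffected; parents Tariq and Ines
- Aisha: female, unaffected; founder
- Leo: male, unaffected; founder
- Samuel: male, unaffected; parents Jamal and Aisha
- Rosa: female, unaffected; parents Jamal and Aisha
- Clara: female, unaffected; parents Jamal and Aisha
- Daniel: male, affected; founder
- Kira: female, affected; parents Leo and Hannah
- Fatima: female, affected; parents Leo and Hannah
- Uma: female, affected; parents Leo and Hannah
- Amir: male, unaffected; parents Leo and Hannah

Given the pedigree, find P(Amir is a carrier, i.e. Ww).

Leo is unaffected so carries W and passed w to Kira (ww), so Leo is Ww.
Hannah is unaffected so carries W and received w from Ines (ww), so Hannah is Ww.
Their cross gives offspring ratios 1/4 WW : 1/2 Ww : 1/4 ww. Conditioning on Amir being unaffected, P(Ww) = 1/2 / 3/4 = 2/3.

2/3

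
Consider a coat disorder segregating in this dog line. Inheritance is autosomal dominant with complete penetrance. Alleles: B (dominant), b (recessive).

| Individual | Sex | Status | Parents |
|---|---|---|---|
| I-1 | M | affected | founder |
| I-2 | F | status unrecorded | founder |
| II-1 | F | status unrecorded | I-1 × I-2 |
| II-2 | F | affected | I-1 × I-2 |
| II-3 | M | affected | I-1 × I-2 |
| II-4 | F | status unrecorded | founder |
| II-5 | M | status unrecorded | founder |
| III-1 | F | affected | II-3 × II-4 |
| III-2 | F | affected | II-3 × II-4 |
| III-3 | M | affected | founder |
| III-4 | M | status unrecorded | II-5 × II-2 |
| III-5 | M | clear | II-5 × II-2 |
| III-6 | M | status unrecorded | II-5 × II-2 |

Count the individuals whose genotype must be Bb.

1

Obligate heterozygotes: II-2 is affected so carries B and passed b to III-5 (bb), so II-2 is Bb.
Every other individual is either homozygous by phenotype or has at least one consistent homozygous assignment, so the count is 1.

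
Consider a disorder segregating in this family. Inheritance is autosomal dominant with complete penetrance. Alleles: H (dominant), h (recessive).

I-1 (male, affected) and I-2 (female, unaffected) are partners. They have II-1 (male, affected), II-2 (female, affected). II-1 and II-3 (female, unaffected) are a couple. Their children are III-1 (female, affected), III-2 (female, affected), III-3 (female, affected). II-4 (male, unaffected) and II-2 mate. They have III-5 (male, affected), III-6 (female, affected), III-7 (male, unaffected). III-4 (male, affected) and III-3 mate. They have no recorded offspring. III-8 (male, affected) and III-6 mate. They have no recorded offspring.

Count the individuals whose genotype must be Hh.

7

Obligate heterozygotes: II-1 is affected so carries H and received h from I-2 (hh), so II-1 is Hh; II-2 is affected so carries H and received h from I-2 (hh), so II-2 is Hh; III-1 is affected so carries H and received h from II-3 (hh), so III-1 is Hh; III-2 is affected so carries H and received h from II-3 (hh), so III-2 is Hh; III-3 is affected so carries H and received h from II-3 (hh), so III-3 is Hh; III-5 is affected so carries H and received h from II-4 (hh), so III-5 is Hh; III-6 is affected so carries H and received h from II-4 (hh), so III-6 is Hh.
Every other individual is either homozygous by phenotype or has at least one consistent homozygous assignment, so the count is 7.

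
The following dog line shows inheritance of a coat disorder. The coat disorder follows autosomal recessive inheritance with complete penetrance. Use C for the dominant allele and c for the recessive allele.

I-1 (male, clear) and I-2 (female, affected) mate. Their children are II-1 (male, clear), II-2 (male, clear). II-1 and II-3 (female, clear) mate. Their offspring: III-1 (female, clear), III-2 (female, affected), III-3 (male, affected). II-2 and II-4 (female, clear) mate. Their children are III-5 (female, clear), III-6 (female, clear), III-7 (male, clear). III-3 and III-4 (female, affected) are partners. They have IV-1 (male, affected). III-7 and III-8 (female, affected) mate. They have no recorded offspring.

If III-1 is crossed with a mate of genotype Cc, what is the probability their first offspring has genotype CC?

1/3

II-1 is clear so carries C and received c from I-2 (cc), so II-1 is Cc.
II-3 is clear so carries C and passed c to III-2 (cc), so II-3 is Cc.
III-1 is a clear offspring of II-1 (Cc) × II-3 (Cc), whose cross gives 1/4 CC : 1/2 Cc : 1/4 cc; conditioning on being clear, III-1 is CC with probability 1/3, Cc with probability 2/3.
Summing over parental genotype combinations, P(offspring has genotype CC) = 1/3·1/2 + 2/3·1/4 = 1/3.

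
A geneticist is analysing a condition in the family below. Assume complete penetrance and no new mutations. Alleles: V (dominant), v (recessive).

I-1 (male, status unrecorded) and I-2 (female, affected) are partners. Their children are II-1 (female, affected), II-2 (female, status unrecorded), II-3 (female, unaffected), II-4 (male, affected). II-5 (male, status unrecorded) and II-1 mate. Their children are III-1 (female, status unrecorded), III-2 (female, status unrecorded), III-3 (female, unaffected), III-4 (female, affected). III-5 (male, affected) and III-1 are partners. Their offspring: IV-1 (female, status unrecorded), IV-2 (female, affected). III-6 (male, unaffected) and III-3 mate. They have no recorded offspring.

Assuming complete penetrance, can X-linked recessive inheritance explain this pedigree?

No assignment of genotypes under X-linked recessive satisfies every parent–offspring relationship, so the pedigree is inconsistent.

No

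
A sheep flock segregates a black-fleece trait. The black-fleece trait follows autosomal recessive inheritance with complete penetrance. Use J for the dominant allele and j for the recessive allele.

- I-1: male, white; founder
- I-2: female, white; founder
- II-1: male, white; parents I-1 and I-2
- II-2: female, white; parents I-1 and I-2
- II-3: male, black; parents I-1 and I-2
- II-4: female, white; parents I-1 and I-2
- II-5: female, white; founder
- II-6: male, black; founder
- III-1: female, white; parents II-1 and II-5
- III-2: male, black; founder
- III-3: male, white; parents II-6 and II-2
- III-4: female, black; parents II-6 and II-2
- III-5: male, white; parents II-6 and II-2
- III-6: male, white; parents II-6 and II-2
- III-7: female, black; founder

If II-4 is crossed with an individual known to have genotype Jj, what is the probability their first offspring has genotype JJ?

1/3

I-1 is white so carries J and passed j to II-3 (jj), so I-1 is Jj.
I-2 is white so carries J and passed j to II-3 (jj), so I-2 is Jj.
II-4 is a white offspring of I-1 (Jj) × I-2 (Jj), whose cross gives 1/4 JJ : 1/2 Jj : 1/4 jj; conditioning on being white, II-4 is JJ with probability 1/3, Jj with probability 2/3.
Summing over parental genotype combinations, P(offspring has genotype JJ) = 1/3·1/2 + 2/3·1/4 = 1/3.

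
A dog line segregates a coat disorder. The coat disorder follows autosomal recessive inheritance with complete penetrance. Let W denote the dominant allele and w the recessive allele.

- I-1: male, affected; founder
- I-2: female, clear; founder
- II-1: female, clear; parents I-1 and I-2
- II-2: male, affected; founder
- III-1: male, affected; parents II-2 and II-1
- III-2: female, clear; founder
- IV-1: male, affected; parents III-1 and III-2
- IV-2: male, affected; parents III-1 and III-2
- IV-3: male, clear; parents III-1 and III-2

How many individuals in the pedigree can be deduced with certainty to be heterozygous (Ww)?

Obligate heterozygotes: II-1 is clear so carries W and received w from I-1 (ww), so II-1 is Ww; III-2 is clear so carries W and passed w to IV-1 (ww), so III-2 is Ww; IV-3 is clear so carries W and received w from III-1 (ww), so IV-3 is Ww.
Every other individual is either homozygous by phenotype or has at least one consistent homozygous assignment, so the count is 3.

3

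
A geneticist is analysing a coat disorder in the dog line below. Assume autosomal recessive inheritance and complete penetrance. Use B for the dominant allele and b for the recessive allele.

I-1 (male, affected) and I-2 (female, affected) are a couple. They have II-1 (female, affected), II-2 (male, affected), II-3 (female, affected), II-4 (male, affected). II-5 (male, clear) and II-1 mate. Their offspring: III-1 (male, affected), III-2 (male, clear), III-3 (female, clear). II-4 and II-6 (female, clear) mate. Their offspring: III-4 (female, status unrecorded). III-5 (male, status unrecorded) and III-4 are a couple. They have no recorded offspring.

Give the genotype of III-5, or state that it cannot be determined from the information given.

III-5's phenotype is unrecorded, and no parent or child forces a single allele at both positions; consistent genotype assignments exist with III-5 as BB or Bb or bb.

cannot be determined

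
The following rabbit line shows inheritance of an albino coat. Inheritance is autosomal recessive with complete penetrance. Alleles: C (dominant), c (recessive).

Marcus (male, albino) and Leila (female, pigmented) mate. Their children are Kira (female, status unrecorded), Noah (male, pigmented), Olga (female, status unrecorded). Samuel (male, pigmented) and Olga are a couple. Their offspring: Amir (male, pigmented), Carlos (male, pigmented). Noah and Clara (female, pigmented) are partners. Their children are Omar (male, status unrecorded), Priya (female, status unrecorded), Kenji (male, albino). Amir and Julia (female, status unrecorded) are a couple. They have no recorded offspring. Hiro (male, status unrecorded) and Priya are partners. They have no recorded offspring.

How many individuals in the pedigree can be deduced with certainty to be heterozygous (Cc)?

2

Obligate heterozygotes: Noah is pigmented so carries C and received c from Marcus (cc), so Noah is Cc; Clara is pigmented so carries C and passed c to Kenji (cc), so Clara is Cc.
Every other individual is either homozygous by phenotype or has at least one consistent homozygous assignment, so the count is 2.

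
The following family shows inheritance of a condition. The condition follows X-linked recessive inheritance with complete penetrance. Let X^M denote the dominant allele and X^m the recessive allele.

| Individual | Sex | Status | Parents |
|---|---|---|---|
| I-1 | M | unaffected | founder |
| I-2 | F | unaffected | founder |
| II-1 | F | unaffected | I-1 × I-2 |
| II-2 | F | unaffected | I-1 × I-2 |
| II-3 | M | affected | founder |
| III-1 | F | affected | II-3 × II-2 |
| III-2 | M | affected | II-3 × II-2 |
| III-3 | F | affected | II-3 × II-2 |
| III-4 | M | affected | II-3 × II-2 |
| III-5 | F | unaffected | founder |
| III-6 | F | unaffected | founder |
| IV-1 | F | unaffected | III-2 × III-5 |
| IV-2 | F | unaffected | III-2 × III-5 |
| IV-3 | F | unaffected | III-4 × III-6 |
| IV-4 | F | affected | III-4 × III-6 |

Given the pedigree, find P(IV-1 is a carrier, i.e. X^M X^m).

1

IV-1 is unaffected so carries M and received m from III-2 (X^m Y), so IV-1 is X^M X^m, giving P(X^M X^m) = 1.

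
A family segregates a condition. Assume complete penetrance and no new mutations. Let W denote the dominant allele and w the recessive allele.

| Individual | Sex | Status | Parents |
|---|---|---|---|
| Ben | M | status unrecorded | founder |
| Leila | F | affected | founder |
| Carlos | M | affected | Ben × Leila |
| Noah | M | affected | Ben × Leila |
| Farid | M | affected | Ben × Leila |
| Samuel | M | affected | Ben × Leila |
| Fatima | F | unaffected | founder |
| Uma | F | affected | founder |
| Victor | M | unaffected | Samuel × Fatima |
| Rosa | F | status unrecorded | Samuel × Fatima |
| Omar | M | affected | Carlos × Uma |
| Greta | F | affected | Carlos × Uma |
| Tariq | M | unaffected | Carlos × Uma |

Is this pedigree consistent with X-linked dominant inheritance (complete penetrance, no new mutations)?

A consistent assignment under X-linked dominant exists: Ben X^W Y, Leila X^W X^W, Carlos X^W Y, Noah X^W Y, Farid X^W Y, Samuel X^W Y, Fatima X^w X^w, Uma X^W X^w, Victor X^w Y, Rosa X^W X^w, Omar X^W Y, Greta X^W X^W, Tariq X^w Y.
In this assignment every recorded phenotype matches its genotype and every non-founder's genotype is obtainable from its parents' genotypes, so the pedigree is consistent.

Yes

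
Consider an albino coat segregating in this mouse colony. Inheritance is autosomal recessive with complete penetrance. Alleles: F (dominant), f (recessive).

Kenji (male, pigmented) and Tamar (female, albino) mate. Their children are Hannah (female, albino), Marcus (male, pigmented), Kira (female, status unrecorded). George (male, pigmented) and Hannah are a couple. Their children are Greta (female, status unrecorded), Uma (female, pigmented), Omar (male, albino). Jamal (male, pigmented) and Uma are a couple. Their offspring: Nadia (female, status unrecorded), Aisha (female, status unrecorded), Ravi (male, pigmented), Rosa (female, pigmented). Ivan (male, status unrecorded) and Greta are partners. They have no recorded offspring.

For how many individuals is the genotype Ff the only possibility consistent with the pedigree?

4

Obligate heterozygotes: Kenji is pigmented so carries F and passed f to Hannah (ff), so Kenji is Ff; Marcus is pigmented so carries F and received f from Tamar (ff), so Marcus is Ff; George is pigmented so carries F and passed f to Omar (ff), so George is Ff; Uma is pigmented so carries F and received f from Hannah (ff), so Uma is Ff.
Every other individual is either homozygous by phenotype or has at least one consistent homozygous assignment, so the count is 4.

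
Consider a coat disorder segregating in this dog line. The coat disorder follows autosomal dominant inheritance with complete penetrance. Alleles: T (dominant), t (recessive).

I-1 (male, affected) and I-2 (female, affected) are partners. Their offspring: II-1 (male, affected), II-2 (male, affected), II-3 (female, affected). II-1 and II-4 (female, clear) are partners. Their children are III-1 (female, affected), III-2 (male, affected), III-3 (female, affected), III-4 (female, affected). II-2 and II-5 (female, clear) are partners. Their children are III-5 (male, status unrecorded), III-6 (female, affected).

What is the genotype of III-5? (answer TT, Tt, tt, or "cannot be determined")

cannot be determined

III-5's phenotype is unrecorded, and no parent or child forces a single allele at both positions; consistent genotype assignments exist with III-5 as Tt or tt.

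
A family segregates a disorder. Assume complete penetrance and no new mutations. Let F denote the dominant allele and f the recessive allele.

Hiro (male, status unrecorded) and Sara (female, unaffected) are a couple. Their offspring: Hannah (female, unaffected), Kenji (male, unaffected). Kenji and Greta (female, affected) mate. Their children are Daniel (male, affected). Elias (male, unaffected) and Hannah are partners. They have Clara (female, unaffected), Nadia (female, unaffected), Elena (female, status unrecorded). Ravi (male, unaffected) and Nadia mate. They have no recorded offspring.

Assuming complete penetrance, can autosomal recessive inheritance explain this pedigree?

A consistent assignment under autosomal recessive exists: Hiro FF, Sara Ff, Hannah FF, Kenji Ff, Greta ff, Elias FF, Daniel ff, Clara FF, Nadia FF, Elena FF, Ravi FF.
In this assignment every recorded phenotype matches its genotype and every non-founder's genotype is obtainable from its parents' genotypes, so the pedigree is consistent.

Yes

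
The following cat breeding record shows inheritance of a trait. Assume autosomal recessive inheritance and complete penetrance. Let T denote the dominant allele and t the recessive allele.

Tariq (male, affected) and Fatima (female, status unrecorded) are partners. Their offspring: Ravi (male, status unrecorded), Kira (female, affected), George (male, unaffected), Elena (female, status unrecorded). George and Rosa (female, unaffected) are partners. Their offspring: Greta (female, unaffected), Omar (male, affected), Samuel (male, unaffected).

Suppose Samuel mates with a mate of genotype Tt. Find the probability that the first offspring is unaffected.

George is unaffected so carries T and received t from Tariq (tt), so George is Tt.
Rosa is unaffected so carries T and passed t to Omar (tt), so Rosa is Tt.
Samuel is an unaffected offspring of George (Tt) × Rosa (Tt), whose cross gives 1/4 TT : 1/2 Tt : 1/4 tt; conditioning on being unaffected, Samuel is TT with probability 1/3, Tt with probability 2/3.
Summing over parental genotype combinations, P(offspring is unaffected) = 1/3·1 + 2/3·3/4 = 5/6.

5/6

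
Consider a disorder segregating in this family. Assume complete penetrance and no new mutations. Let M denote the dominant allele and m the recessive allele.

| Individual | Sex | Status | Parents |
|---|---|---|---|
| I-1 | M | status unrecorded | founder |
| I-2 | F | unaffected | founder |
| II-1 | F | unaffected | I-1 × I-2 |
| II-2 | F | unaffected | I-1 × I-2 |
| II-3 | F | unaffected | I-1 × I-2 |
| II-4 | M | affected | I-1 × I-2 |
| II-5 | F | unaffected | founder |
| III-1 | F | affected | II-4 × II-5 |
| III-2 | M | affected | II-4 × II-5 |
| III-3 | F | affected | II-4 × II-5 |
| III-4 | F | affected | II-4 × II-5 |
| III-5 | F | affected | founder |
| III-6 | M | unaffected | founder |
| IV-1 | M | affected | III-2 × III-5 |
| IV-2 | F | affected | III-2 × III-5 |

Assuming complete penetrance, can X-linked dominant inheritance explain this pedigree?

Under X-linked dominant, II-4 (affected, male) cannot arise from I-1 (unrecorded) × I-2 (unaffected).

No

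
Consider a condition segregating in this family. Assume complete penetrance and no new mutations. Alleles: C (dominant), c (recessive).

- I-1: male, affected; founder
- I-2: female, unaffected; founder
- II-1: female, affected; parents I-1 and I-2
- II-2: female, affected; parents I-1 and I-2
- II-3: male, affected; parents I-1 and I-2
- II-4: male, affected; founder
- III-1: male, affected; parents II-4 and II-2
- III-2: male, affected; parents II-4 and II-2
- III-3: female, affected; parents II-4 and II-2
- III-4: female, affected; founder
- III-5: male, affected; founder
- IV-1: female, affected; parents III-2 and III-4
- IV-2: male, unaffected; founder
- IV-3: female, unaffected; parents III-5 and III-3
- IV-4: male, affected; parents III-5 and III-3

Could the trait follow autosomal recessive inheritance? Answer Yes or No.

No

Under autosomal recessive, IV-3 (unaffected, female) cannot arise from III-5 (affected) × III-3 (affected).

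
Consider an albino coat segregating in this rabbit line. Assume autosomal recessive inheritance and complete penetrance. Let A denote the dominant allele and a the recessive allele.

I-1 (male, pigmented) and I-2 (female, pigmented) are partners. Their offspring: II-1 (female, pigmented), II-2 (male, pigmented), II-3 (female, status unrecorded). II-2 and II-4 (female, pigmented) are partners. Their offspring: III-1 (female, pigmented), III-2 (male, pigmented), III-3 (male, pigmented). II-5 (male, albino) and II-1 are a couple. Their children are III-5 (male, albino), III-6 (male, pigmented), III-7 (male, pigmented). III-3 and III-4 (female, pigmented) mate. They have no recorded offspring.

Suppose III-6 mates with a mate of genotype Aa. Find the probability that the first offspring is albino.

III-6 is pigmented so carries A and received a from II-5 (aa), so III-6 is Aa.
The cross gives 1/4 AA : 1/2 Aa : 1/4 aa, so P(offspring is albino) = 1/4.

1/4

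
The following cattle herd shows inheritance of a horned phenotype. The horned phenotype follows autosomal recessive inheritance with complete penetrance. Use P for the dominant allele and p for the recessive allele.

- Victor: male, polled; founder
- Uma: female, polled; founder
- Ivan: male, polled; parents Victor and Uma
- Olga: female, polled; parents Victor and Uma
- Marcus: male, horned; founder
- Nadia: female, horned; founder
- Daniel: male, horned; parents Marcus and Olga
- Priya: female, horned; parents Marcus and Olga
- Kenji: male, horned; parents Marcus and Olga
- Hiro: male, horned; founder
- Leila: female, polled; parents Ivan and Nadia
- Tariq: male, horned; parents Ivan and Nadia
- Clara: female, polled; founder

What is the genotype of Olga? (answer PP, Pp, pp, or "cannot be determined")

Pp

From phenotype alone, Olga is PP or Pp.
Olga is polled so carries P and passed p to Daniel (pp), so Olga is Pp.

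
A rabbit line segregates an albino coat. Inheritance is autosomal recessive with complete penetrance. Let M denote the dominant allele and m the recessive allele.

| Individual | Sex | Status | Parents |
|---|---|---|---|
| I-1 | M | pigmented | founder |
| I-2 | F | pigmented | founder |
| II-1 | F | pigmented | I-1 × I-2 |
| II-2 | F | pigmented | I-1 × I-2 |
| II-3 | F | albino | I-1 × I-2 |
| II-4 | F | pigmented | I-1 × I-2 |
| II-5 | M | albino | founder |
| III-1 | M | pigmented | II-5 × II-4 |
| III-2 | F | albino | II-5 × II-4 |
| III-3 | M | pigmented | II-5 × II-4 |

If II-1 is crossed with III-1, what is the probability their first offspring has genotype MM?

1/3

I-1 is pigmented so carries M and passed m to II-3 (mm), so I-1 is Mm.
I-2 is pigmented so carries M and passed m to II-3 (mm), so I-2 is Mm.
II-1 is a pigmented offspring of I-1 (Mm) × I-2 (Mm), whose cross gives 1/4 MM : 1/2 Mm : 1/4 mm; conditioning on being pigmented, II-1 is MM with probability 1/3, Mm with probability 2/3.
III-1 is pigmented so carries M and received m from II-5 (mm), so III-1 is Mm.
Summing over parental genotype combinations, P(offspring has genotype MM) = 1/3·1/2 + 2/3·1/4 = 1/3.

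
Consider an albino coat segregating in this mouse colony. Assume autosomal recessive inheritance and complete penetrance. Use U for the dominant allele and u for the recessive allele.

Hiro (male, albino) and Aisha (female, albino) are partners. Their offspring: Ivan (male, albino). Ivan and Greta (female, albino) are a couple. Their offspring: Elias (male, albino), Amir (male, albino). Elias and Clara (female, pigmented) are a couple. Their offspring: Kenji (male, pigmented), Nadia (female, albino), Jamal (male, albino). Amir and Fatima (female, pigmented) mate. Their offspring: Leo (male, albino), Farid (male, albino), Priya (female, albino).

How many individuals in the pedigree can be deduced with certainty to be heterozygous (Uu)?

3

Obligate heterozygotes: Clara is pigmented so carries U and passed u to Nadia (uu), so Clara is Uu; Fatima is pigmented so carries U and passed u to Leo (uu), so Fatima is Uu; Kenji is pigmented so carries U and received u from Elias (uu), so Kenji is Uu.
Every other individual is either homozygous by phenotype or has at least one consistent homozygous assignment, so the count is 3.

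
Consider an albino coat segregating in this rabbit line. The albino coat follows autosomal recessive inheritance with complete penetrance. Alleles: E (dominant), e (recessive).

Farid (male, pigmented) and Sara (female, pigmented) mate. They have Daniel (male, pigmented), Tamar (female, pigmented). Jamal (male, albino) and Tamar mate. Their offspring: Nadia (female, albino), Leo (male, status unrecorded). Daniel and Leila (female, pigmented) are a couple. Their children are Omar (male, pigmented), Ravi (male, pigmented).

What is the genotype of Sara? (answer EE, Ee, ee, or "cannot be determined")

cannot be determined

Sara's phenotype allows EE or Ee, and no parent or child forces a single allele at both positions; consistent genotype assignments exist with Sara as EE or Ee.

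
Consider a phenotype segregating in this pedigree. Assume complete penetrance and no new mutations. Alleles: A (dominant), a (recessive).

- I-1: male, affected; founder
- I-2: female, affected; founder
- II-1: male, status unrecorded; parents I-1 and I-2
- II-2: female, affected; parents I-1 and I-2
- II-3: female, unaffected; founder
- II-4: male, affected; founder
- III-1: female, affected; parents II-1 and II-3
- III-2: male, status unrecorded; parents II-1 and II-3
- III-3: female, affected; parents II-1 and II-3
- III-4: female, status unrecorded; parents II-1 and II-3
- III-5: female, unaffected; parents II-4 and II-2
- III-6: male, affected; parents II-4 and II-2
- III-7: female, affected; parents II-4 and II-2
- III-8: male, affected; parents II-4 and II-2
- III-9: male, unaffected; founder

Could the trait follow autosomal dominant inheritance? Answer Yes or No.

A consistent assignment under autosomal dominant exists: I-1 AA, I-2 Aa, II-1 AA, II-2 Aa, II-3 aa, II-4 Aa, III-1 Aa, III-2 Aa, III-3 Aa, III-4 Aa, III-5 aa, III-6 AA, III-7 AA, III-8 AA, III-9 aa.
In this assignment every recorded phenotype matches its genotype and every non-founder's genotype is obtainable from its parents' genotypes, so the pedigree is consistent.

Yes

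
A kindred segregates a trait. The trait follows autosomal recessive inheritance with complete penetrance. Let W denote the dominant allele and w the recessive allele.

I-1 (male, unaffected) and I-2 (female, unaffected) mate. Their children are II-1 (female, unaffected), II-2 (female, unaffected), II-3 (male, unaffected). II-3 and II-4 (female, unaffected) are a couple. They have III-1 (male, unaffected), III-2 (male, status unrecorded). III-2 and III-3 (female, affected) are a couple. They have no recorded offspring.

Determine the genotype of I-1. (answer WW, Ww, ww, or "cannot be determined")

cannot be determined

I-1's phenotype allows WW or Ww, and no parent or child forces a single allele at both positions; consistent genotype assignments exist with I-1 as WW or Ww.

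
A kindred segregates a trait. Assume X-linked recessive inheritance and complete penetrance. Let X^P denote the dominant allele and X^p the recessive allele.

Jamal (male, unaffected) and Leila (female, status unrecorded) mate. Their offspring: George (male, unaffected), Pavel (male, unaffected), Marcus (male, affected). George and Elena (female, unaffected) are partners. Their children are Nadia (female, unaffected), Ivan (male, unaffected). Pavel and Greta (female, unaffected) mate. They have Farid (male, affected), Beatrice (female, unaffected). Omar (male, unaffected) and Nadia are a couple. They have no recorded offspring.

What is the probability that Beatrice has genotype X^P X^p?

1/2

Pavel is unaffected, so Pavel is X^P Y.
Greta is unaffected so carries P and passed p to Farid (X^p Y), so Greta is X^P X^p.
Their cross gives offspring ratios 1/2 X^P X^P : 1/2 X^P X^p. Conditioning on Beatrice being unaffected, P(X^P X^p) = 1/2 / 1 = 1/2.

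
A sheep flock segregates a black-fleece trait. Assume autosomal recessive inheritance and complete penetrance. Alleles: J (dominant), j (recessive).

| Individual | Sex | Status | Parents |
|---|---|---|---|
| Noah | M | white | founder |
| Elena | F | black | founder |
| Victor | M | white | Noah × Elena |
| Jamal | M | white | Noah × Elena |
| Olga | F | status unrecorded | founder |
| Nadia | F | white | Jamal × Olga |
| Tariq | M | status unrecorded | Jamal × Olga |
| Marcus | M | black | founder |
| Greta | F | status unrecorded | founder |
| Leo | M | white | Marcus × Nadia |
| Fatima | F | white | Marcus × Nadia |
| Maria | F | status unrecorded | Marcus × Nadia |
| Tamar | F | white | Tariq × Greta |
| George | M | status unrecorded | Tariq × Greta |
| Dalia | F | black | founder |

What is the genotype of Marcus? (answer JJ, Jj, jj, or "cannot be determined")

jj

Marcus is black, so Marcus is jj.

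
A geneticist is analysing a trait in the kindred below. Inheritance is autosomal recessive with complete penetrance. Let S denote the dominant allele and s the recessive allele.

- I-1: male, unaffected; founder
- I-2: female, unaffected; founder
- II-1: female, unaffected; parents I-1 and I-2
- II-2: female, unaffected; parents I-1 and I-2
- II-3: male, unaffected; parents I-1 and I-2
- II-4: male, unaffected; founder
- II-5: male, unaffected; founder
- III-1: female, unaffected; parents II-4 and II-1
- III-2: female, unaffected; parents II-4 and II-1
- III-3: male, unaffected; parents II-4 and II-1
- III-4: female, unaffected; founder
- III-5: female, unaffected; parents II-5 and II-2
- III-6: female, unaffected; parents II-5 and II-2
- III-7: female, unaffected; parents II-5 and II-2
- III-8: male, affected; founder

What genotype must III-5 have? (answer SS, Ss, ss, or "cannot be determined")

III-5's phenotype allows SS or Ss, and no parent or child forces a single allele at both positions; consistent genotype assignments exist with III-5 as SS or Ss.

cannot be determined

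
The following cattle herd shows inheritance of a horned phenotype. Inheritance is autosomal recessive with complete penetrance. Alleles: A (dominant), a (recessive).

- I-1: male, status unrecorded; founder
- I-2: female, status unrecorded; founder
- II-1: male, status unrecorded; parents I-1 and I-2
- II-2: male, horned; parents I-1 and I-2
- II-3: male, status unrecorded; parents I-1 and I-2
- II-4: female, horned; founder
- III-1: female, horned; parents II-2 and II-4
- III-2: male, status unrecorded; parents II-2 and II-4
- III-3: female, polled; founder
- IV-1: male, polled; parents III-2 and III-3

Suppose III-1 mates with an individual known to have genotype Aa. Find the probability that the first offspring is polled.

1/2

III-1 is horned, so III-1 is aa.
The cross gives 1/2 Aa : 1/2 aa, so P(offspring is polled) = 1/2.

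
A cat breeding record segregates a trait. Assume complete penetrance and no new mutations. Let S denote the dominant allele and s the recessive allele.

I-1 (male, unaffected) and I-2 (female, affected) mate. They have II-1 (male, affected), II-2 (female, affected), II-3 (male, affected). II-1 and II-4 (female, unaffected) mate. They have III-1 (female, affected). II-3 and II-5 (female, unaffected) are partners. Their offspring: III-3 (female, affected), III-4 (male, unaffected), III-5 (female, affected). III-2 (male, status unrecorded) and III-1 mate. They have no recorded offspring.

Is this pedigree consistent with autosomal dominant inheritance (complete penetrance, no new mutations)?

Yes

A consistent assignment under autosomal dominant exists: I-1 ss, I-2 SS, II-1 Ss, II-2 Ss, II-3 Ss, II-4 ss, II-5 ss, III-1 Ss, III-2 SS, III-3 Ss, III-4 ss, III-5 Ss.
In this assignment every recorded phenotype matches its genotype and every non-founder's genotype is obtainable from its parents' genotypes, so the pedigree is consistent.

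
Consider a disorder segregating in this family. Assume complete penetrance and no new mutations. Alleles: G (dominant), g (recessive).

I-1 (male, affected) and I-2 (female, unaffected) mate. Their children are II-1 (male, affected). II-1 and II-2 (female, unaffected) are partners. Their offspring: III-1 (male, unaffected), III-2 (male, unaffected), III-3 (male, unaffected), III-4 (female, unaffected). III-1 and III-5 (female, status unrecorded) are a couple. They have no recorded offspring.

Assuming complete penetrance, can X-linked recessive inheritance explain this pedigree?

Yes

A consistent assignment under X-linked recessive exists: I-1 X^g Y, I-2 X^G X^g, II-1 X^g Y, II-2 X^G X^G, III-1 X^G Y, III-2 X^G Y, III-3 X^G Y, III-4 X^G X^g, III-5 X^G X^G.
In this assignment every recorded phenotype matches its genotype and every non-founder's genotype is obtainable from its parents' genotypes, so the pedigree is consistent.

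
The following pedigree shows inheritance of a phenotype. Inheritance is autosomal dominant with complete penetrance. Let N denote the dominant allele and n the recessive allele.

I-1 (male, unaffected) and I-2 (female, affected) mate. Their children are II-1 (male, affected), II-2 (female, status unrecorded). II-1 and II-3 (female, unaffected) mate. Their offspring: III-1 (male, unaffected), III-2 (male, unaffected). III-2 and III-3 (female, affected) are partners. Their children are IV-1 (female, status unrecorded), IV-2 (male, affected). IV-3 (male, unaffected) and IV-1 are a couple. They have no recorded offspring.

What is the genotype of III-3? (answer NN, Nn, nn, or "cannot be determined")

III-3's phenotype allows NN or Nn, and no parent or child forces a single allele at both positions; consistent genotype assignments exist with III-3 as NN or Nn.

cannot be determined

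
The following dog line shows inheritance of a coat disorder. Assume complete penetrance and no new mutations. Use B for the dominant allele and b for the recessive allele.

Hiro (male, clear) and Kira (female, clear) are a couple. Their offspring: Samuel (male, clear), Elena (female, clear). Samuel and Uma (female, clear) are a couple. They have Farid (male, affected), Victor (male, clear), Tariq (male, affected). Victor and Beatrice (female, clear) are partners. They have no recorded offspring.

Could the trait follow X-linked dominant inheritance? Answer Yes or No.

Under X-linked dominant, Farid (affected, male) cannot arise from Samuel (clear) × Uma (clear).

No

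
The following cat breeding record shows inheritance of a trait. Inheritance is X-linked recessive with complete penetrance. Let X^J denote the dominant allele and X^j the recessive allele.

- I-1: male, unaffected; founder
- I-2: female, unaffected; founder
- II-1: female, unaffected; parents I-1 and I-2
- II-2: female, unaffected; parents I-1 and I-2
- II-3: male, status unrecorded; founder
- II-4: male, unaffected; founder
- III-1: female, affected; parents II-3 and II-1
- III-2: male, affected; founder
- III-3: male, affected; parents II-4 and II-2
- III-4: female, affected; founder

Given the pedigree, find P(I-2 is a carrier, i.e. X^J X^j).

I-2 is unaffected so carries J and passed j to II-1 (X^J X^j, whose J came from I-1), so I-2 is X^J X^j, giving P(X^J X^j) = 1.

1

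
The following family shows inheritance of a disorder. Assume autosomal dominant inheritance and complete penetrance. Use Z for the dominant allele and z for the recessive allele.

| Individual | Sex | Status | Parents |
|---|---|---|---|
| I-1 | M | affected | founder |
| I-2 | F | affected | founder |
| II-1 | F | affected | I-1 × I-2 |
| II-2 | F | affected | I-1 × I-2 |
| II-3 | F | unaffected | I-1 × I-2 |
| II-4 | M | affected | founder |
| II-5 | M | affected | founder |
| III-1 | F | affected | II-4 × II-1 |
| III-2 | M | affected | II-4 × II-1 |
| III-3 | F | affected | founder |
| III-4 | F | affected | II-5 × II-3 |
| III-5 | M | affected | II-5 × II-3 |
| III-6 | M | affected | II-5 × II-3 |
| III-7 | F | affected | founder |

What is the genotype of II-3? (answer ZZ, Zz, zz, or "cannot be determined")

zz

II-3 is unaffected, so II-3 is zz.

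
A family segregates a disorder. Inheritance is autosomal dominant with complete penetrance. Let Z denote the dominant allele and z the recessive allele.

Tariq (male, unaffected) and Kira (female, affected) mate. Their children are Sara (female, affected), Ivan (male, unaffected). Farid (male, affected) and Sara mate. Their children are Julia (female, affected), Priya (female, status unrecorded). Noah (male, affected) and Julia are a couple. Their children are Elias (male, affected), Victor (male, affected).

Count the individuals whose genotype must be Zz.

2

Obligate heterozygotes: Kira is affected so carries Z and passed z to Ivan (zz), so Kira is Zz; Sara is affected so carries Z and received z from Tariq (zz), so Sara is Zz.
Every other individual is either homozygous by phenotype or has at least one consistent homozygous assignment, so the count is 2.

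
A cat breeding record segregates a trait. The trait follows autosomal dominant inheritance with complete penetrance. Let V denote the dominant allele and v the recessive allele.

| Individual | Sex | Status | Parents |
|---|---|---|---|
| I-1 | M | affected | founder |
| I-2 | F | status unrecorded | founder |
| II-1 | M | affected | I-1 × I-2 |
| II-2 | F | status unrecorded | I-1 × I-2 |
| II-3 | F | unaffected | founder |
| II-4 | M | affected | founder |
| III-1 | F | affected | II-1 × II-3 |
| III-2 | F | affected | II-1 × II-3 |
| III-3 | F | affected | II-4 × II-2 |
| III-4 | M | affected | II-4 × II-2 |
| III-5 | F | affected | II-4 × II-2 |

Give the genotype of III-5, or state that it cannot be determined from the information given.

cannot be determined

III-5's phenotype allows VV or Vv, and no parent or child forces a single allele at both positions; consistent genotype assignments exist with III-5 as VV or Vv.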